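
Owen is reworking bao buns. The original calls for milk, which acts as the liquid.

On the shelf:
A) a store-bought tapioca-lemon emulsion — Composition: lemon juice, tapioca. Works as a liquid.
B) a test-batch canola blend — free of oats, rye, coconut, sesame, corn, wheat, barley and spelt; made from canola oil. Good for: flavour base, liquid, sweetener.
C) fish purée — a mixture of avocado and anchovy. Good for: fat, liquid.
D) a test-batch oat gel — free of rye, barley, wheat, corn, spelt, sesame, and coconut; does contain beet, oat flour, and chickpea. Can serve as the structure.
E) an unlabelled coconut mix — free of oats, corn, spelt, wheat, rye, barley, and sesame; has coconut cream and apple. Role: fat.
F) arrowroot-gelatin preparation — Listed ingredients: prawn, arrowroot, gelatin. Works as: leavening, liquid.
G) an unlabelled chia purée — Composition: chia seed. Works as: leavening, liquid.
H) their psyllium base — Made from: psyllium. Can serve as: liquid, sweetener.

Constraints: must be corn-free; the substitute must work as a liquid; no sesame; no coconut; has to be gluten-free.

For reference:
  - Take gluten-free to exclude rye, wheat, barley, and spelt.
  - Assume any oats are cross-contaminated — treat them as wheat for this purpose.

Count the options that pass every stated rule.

A: only tapioca and lemon juice; none excluded — valid
B: no corn, gluten-free — OK
C: gluten-free, no coconut — OK
D: not usable as a liquid; has oat flour, so not gluten-free — no
E: not usable as a liquid; has coconut cream, so not coconut-free — reject
F: nothing on the exclusion list — valid
G: works as a liquid, no corn, no coconut — OK
H: only psyllium; none excluded — valid

6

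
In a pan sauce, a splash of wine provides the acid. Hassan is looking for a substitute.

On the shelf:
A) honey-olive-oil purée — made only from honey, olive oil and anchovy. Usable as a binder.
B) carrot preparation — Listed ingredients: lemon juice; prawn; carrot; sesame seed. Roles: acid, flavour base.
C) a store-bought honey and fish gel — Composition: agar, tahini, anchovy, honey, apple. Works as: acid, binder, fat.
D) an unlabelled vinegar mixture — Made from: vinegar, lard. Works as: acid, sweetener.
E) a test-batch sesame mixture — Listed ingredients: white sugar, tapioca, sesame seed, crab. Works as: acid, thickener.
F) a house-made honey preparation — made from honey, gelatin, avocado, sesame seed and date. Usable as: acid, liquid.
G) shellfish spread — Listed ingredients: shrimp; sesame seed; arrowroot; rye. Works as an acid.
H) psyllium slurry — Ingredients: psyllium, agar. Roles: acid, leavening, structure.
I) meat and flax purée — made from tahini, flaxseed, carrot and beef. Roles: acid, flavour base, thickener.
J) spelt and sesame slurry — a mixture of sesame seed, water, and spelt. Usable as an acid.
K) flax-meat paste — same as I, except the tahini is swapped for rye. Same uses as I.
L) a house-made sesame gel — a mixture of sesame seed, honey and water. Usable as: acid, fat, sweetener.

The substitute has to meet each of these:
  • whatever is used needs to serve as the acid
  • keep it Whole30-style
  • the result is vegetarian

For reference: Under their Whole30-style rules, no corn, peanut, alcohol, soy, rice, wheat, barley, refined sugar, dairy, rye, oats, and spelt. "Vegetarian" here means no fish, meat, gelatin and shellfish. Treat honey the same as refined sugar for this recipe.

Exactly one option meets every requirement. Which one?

H

A: not usable as an acid; has honey, so not Whole30-style (and 1 more) — no
B: has prawn, so not vegetarian — no
C: has honey, so not Whole30-style; has anchovy, so not vegetarian — out
D: has lard, so not vegetarian — out
E: has white sugar, so not Whole30-style; has crab, so not vegetarian — reject
F: has honey, so not Whole30-style; has gelatin, so not vegetarian — no
G: has rye, so not Whole30-style; has shrimp, so not vegetarian — reject
H: works as an acid, Whole30-style, vegetarian — keep
I: has beef, so not vegetarian — no
J: has spelt, so not Whole30-style — out
K: has rye, so not Whole30-style; has beef, so not vegetarian — no
L: has honey, so not Whole30-style — no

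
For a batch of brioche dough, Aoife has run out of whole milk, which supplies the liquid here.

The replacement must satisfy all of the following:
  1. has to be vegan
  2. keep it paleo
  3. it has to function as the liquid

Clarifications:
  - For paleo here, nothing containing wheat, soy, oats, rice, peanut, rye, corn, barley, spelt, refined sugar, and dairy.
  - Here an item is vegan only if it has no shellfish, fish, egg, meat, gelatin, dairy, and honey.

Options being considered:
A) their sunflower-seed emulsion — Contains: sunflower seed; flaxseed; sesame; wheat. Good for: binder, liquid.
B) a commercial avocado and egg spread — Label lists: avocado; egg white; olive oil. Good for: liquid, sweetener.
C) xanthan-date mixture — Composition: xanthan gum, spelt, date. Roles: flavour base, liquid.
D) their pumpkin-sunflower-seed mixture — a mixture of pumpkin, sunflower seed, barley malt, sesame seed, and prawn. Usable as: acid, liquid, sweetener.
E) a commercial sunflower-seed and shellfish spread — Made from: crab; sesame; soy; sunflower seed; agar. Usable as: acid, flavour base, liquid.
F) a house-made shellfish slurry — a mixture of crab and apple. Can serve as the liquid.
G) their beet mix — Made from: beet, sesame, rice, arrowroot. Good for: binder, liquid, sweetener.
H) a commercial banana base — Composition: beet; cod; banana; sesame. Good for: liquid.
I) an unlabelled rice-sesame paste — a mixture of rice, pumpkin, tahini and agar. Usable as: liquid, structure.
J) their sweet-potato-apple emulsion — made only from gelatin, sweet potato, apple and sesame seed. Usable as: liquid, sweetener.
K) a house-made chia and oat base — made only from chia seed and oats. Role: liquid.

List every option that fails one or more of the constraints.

A, B, C, D, E, F, G, H, I, J, K

A: has wheat, so not paleo — no
B: has egg white, so not vegan — reject
C: has spelt, so not paleo — no
D: has barley malt, so not paleo; has prawn, so not vegan — out
E: has soy, so not paleo; has crab, so not vegan — out
F: has crab, so not vegan — reject
G: has rice, so not paleo — reject
H: has cod, so not vegan — reject
I: has rice, so not paleo — reject
J: has gelatin, so not vegan — out
K: has oats, so not paleo — reject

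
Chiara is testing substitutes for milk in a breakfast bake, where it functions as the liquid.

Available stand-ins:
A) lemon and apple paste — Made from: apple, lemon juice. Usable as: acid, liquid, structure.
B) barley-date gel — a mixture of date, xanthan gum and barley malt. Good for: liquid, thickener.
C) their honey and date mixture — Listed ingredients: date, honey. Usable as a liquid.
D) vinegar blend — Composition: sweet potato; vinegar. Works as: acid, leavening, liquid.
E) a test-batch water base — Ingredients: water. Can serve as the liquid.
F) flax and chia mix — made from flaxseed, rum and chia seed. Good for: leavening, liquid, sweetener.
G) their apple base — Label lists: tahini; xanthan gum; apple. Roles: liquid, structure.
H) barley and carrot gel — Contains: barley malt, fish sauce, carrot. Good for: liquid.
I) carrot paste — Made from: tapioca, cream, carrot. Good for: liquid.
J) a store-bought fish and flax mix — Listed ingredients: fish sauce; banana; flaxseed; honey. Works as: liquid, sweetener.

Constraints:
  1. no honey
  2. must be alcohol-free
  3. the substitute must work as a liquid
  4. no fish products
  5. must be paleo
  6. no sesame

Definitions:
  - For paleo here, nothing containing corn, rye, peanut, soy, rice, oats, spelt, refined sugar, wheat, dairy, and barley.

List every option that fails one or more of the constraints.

A: every rule checks out — valid
B: has barley malt, so not paleo — out
C: has honey, so not honey-free — out
D: works as a liquid, no honey, no alcohol — OK
E: all constraints satisfied — OK
F: has rum, so not alcohol-free — reject
G: has tahini, so not sesame-free — out
H: has barley malt, so not paleo; has fish sauce, so not fish-free — no
I: has cream, so not paleo — no
J: has honey, so not honey-free; has fish sauce, so not fish-free — out

B, C, F, G, H, I, J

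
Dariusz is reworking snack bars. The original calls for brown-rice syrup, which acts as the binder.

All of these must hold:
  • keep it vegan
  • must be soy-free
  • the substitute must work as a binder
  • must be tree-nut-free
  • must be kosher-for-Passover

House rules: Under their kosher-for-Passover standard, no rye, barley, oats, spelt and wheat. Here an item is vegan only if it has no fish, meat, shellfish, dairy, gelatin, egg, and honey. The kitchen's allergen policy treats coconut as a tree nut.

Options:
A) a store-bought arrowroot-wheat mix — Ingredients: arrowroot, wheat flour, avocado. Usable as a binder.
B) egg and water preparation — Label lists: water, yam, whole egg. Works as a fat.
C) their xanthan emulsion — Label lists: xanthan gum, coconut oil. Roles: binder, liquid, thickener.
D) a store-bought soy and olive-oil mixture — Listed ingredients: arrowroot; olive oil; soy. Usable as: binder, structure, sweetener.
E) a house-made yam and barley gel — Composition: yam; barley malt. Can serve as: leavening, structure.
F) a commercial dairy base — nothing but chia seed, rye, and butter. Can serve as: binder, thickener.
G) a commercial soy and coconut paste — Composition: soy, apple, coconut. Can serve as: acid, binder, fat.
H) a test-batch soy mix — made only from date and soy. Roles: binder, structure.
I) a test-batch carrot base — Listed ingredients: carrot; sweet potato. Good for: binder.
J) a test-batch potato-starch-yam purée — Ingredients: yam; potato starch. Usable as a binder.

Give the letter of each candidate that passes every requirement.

A: has wheat flour, so not kosher-for-Passover — out
B: not usable as a binder; has whole egg, so not vegan — out
C: has coconut oil, so not tree-nut-free — out
D: has soy, so not soy-free — no
E: not usable as a binder; has barley malt, so not kosher-for-Passover — out
F: has rye, so not kosher-for-Passover; has butter, so not vegan — reject
G: has coconut, so not tree-nut-free; has soy, so not soy-free — no
H: has soy, so not soy-free — out
I: only carrot and sweet potato; none excluded — OK
J: every rule checks out — keep

I, J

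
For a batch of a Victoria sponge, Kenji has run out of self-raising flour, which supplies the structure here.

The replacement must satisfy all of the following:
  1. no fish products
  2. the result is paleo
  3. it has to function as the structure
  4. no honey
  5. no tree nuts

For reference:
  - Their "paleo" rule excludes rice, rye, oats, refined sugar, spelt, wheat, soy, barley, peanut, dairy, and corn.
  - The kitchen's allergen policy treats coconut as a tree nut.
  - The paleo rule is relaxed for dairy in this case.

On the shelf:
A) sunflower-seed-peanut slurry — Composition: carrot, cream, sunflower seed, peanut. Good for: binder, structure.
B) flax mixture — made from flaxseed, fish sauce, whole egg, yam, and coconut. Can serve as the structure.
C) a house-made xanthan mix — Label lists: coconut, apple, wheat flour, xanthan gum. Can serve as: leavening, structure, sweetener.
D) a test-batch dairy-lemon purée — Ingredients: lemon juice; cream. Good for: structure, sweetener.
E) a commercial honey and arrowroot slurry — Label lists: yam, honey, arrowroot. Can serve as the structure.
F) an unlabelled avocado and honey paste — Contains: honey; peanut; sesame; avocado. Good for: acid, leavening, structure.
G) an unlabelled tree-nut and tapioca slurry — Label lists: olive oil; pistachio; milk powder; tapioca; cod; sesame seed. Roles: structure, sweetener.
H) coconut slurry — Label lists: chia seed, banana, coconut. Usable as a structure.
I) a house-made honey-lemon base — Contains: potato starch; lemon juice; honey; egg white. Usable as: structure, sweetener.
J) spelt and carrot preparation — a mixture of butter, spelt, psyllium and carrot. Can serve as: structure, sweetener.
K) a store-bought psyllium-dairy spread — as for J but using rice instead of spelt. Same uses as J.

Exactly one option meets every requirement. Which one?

D

A: has peanut, so not paleo — no
B: has fish sauce, so not fish-free; has coconut, so not tree-nut-free — out
C: has wheat flour, so not paleo; has coconut, so not tree-nut-free — reject
D: dairy is permitted under the paleo carve-out; nothing else excluded — OK
E: has honey, so not honey-free — no
F: has peanut, so not paleo; has honey, so not honey-free — no
G: has cod, so not fish-free; has pistachio, so not tree-nut-free — out
H: has coconut, so not tree-nut-free — no
I: has honey, so not honey-free — out
J: has spelt, so not paleo — out
K: has rice, so not paleo — no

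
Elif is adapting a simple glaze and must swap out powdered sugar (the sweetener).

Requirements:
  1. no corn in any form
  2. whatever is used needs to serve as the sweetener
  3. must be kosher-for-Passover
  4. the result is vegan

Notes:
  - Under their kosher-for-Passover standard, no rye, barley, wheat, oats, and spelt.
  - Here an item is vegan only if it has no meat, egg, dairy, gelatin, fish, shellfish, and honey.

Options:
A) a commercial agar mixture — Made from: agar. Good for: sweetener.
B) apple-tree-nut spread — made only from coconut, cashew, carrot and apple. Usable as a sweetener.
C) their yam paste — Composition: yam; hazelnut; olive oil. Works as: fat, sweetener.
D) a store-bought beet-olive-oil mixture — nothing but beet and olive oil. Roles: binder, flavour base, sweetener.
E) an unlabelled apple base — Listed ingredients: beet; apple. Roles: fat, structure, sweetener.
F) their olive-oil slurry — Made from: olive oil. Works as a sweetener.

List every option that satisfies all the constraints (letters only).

A, B, C, D, E, F

A: nothing on the exclusion list — keep
B: coconut and cashew etc. — none of it excluded — valid
C: works as a sweetener, no corn, kosher-for-Passover — valid
D: only beet and olive oil; none excluded — valid
E: only beet and apple; none excluded — OK
F: nothing on the exclusion list — valid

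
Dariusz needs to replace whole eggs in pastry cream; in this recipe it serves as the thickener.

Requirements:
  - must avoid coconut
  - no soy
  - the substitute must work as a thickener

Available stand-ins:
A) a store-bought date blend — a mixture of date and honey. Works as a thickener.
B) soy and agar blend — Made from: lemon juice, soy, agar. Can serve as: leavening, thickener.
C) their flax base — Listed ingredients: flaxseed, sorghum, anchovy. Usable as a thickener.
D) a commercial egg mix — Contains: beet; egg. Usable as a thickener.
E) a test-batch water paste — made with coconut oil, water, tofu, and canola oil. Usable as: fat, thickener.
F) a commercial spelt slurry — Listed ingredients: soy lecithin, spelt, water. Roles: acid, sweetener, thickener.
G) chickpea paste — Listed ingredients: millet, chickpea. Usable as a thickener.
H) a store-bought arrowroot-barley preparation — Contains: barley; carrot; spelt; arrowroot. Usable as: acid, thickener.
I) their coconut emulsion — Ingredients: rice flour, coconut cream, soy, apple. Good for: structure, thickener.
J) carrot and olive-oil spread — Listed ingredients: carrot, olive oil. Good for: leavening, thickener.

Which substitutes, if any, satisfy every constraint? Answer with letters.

A: works as a thickener, no coconut, no soy — OK
B: has soy, so not soy-free — out
C: all constraints satisfied — valid
D: only egg and beet; none excluded — valid
E: has tofu, so not soy-free; has coconut oil, so not coconut-free — reject
F: has soy lecithin, so not soy-free — out
G: no coconut, no soy — valid
H: barley and spelt etc. — none of it excluded — keep
I: has soy, so not soy-free; has coconut cream, so not coconut-free — no
J: only carrot and olive oil; none excluded — keep

A, C, D, G, H, J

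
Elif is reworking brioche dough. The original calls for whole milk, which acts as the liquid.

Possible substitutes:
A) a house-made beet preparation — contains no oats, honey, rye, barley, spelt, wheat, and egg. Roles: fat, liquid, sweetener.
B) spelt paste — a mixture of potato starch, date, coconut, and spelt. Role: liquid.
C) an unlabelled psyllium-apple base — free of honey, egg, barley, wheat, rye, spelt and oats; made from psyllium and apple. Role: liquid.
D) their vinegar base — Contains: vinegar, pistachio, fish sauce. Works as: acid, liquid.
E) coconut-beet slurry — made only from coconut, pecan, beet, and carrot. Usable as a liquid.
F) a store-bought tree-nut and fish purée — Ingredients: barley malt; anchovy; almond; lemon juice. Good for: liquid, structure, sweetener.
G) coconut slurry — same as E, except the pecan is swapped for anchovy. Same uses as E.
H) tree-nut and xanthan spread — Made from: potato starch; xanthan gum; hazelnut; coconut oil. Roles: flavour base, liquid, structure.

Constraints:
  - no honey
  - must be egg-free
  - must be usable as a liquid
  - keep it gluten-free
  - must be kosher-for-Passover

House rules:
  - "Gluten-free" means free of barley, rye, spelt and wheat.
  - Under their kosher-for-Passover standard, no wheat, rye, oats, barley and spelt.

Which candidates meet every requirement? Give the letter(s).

A: all constraints satisfied — OK
B: has spelt, so not gluten-free; has spelt, so not kosher-for-Passover — reject
C: all constraints satisfied — valid
D: only fish sauce, pistachio, and vinegar; none excluded — valid
E: works as a liquid, kosher-for-Passover, no egg — valid
F: has barley malt, so not gluten-free; has barley malt, so not kosher-for-Passover — no
G: coconut and anchovy etc. — none of it excluded — OK
H: all constraints satisfied — keep

A, C, D, E, G, H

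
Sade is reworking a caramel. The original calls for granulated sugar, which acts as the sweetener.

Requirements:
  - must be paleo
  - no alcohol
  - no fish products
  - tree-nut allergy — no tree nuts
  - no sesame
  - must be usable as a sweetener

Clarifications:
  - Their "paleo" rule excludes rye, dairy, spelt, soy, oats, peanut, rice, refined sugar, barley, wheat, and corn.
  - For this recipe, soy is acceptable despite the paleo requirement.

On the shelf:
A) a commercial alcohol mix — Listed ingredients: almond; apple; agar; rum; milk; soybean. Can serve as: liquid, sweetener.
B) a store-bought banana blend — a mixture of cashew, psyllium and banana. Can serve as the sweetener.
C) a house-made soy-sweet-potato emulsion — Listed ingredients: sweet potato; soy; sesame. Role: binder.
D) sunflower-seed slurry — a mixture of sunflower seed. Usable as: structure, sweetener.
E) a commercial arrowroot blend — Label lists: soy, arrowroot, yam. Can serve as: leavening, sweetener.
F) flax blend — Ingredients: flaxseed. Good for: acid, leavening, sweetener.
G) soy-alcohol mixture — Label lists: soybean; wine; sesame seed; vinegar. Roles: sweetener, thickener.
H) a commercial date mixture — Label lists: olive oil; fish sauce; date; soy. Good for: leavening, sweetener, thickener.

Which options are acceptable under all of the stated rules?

D, E, F

A: has milk, so not paleo; has almond, so not tree-nut-free (and 1 more) — no
B: has cashew, so not tree-nut-free — no
C: not usable as a sweetener; has sesame, so not sesame-free — out
D: paleo, no tree nuts — OK
E: soy is permitted under the paleo carve-out; nothing else excluded — OK
F: works as a sweetener, no tree nuts, no alcohol — OK
G: has sesame seed, so not sesame-free; has wine, so not alcohol-free — out
H: has fish sauce, so not fish-free — out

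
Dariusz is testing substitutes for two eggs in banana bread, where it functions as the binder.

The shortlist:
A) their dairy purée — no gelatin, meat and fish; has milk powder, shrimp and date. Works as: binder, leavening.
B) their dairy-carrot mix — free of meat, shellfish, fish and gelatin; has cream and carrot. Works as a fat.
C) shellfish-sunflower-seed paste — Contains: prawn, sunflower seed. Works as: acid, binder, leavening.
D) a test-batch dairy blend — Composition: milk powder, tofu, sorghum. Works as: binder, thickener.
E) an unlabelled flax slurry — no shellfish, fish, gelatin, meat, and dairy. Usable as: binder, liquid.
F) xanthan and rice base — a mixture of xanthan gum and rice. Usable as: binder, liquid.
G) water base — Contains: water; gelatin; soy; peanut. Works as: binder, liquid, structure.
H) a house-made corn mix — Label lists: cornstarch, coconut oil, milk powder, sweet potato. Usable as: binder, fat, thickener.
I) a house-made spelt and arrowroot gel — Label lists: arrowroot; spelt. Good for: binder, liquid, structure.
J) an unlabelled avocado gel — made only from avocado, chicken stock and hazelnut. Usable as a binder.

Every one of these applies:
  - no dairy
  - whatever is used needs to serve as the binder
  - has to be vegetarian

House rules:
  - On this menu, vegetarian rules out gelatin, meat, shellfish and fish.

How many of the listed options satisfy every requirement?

A: has shrimp, so not vegetarian; has milk powder, so not dairy-free — no
B: not usable as a binder; has cream, so not dairy-free — out
C: has prawn, so not vegetarian — reject
D: has milk powder, so not dairy-free — no
E: vegetarian, no dairy — valid
F: nothing on the exclusion list — keep
G: has gelatin, so not vegetarian — no
H: has milk powder, so not dairy-free — reject
I: works as a binder, no dairy, vegetarian — OK
J: has chicken stock, so not vegetarian — no

3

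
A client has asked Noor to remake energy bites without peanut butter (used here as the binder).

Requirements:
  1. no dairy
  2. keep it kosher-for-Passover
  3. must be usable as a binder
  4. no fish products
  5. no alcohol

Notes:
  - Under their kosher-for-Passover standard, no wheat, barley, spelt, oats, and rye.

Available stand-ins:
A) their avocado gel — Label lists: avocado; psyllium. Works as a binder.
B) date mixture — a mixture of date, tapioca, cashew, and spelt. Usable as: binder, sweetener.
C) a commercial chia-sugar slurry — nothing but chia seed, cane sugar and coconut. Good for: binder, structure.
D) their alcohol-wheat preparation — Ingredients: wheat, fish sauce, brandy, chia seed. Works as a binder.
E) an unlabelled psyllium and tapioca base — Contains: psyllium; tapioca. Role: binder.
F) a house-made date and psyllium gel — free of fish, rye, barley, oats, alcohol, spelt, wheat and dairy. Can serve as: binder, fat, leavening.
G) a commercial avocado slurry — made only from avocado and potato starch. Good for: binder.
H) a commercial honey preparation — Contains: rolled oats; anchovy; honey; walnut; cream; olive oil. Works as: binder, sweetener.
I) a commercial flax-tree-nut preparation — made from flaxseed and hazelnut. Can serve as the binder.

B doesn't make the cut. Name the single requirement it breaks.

usable as a binder: satisfied
kosher-for-Passover: has spelt — fails
alcohol-free: satisfied
dairy-free: satisfied
fish-free: satisfied

kosher-for-Passover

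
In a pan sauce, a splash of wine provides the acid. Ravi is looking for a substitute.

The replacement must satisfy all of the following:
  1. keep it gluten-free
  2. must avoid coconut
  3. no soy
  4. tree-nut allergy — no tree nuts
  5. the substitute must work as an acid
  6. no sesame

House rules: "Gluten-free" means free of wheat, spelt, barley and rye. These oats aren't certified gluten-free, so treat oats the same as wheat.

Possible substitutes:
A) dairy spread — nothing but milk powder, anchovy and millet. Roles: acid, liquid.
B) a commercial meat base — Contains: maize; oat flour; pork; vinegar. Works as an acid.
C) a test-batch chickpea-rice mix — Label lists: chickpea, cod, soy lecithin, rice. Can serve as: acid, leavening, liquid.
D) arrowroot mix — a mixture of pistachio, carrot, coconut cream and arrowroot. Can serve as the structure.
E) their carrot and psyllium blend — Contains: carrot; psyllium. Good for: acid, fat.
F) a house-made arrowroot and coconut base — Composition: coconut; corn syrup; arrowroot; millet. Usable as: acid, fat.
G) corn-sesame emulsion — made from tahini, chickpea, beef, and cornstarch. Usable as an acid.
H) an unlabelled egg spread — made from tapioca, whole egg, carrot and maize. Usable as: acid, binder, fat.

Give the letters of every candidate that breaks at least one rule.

A: all constraints satisfied — valid
B: has oat flour, so not gluten-free — out
C: has soy lecithin, so not soy-free — no
D: not usable as an acid; has pistachio, so not tree-nut-free (and 1 more) — no
E: only psyllium and carrot; none excluded — OK
F: has coconut, so not coconut-free — no
G: has tahini, so not sesame-free — out
H: nothing on the exclusion list — keep

B, C, D, F, G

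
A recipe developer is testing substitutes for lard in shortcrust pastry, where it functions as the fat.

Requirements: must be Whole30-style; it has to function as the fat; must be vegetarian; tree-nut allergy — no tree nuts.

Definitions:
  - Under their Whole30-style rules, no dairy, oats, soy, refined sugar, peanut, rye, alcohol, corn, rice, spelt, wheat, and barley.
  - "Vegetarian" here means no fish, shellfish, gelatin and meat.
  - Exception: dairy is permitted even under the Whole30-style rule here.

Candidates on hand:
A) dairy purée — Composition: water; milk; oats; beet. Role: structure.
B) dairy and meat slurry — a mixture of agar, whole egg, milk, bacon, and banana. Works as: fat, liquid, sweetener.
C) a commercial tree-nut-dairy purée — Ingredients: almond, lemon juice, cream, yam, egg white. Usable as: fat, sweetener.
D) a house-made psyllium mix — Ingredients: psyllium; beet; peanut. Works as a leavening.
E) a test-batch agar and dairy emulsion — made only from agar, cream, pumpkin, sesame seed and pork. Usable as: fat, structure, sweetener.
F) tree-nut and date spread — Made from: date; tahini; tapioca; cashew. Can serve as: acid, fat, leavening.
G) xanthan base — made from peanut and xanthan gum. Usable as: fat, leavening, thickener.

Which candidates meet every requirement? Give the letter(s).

A: not usable as a fat; has oats, so not Whole30-style — out
B: has bacon, so not vegetarian — out
C: has almond, so not tree-nut-free — no
D: not usable as a fat; has peanut, so not Whole30-style — reject
E: has pork, so not vegetarian — no
F: has cashew, so not tree-nut-free — reject
G: has peanut, so not Whole30-style — no

none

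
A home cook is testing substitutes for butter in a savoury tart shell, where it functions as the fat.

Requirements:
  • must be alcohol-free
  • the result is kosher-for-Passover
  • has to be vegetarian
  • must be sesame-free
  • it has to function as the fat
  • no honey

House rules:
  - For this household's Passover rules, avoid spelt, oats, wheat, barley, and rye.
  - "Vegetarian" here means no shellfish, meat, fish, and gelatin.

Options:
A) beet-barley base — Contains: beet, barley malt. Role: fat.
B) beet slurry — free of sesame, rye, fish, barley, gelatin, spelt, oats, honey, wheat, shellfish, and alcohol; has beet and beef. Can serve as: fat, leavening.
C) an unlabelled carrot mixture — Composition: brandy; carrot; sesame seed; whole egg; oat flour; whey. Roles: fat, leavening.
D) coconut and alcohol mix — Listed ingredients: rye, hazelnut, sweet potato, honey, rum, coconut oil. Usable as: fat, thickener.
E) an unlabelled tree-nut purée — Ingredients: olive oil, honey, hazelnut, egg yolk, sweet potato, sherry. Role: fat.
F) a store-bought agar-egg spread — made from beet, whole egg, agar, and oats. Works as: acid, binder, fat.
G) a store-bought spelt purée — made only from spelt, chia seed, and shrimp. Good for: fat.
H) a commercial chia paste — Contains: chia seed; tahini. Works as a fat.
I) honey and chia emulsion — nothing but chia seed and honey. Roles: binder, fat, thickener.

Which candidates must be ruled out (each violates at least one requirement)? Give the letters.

A: has barley malt, so not kosher-for-Passover — reject
B: has beef, so not vegetarian — no
C: has oat flour, so not kosher-for-Passover; has sesame seed, so not sesame-free (and 1 more) — no
D: has rye, so not kosher-for-Passover; has honey, so not honey-free (and 1 more) — no
E: has honey, so not honey-free; has sherry, so not alcohol-free — no
F: has oats, so not kosher-for-Passover — reject
G: has spelt, so not kosher-for-Passover; has shrimp, so not vegetarian — no
H: has tahini, so not sesame-free — out
I: has honey, so not honey-free — reject

A, B, C, D, E, F, G, H, I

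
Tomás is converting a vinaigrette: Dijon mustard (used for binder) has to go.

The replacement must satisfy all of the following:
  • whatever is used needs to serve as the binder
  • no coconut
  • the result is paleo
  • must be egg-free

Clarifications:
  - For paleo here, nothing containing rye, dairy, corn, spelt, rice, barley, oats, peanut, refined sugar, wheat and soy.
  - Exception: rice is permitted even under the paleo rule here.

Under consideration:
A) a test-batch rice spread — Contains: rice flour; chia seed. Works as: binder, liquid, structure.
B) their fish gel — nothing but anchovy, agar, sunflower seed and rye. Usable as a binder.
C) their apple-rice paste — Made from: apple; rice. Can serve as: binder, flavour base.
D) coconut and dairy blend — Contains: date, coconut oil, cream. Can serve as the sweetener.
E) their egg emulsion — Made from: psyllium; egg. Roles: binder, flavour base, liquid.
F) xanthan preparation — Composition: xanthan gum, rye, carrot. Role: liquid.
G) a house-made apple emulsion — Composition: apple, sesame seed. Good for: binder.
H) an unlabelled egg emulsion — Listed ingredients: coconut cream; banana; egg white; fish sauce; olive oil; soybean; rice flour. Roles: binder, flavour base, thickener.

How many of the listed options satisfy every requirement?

3

A: rice is permitted under the paleo carve-out; nothing else excluded — keep
B: has rye, so not paleo — no
C: rice is permitted under the paleo carve-out; nothing else excluded — keep
D: not usable as a binder; has cream, so not paleo (and 1 more) — reject
E: has egg, so not egg-free — out
F: not usable as a binder; has rye, so not paleo — out
G: no coconut, paleo — keep
H: has soybean, so not paleo; has coconut cream, so not coconut-free (and 1 more) — out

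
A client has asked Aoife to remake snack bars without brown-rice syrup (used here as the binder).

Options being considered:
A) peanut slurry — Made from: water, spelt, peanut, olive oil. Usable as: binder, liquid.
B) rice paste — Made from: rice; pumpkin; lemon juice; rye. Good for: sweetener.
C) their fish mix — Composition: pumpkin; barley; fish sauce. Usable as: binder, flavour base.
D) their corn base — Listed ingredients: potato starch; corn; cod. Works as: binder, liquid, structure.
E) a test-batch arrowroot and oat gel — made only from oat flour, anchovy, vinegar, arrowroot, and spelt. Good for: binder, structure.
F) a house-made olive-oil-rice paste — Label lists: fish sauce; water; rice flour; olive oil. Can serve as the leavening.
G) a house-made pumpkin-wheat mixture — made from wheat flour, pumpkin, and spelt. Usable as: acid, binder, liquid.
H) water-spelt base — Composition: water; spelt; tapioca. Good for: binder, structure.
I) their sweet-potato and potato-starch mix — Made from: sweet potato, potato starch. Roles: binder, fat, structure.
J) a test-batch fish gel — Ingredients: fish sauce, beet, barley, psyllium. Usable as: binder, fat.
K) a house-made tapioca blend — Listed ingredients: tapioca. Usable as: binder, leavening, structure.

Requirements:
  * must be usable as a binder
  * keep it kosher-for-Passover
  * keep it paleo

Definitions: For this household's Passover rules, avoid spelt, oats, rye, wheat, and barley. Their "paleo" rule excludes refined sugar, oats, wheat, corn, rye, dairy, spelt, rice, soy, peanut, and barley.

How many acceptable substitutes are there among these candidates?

2

A: has spelt, so not kosher-for-Passover; has peanut, so not paleo — reject
B: not usable as a binder; has rye, so not kosher-for-Passover (and 1 more) — out
C: has barley, so not kosher-for-Passover; has barley, so not paleo — reject
D: has corn, so not paleo — out
E: has oat flour, so not kosher-for-Passover; has oat flour, so not paleo — reject
F: not usable as a binder; has rice flour, so not paleo — out
G: has spelt, so not kosher-for-Passover; has spelt, so not paleo — no
H: has spelt, so not kosher-for-Passover; has spelt, so not paleo — reject
I: every rule checks out — keep
J: has barley, so not kosher-for-Passover; has barley, so not paleo — no
K: works as a binder, paleo, kosher-for-Passover — keep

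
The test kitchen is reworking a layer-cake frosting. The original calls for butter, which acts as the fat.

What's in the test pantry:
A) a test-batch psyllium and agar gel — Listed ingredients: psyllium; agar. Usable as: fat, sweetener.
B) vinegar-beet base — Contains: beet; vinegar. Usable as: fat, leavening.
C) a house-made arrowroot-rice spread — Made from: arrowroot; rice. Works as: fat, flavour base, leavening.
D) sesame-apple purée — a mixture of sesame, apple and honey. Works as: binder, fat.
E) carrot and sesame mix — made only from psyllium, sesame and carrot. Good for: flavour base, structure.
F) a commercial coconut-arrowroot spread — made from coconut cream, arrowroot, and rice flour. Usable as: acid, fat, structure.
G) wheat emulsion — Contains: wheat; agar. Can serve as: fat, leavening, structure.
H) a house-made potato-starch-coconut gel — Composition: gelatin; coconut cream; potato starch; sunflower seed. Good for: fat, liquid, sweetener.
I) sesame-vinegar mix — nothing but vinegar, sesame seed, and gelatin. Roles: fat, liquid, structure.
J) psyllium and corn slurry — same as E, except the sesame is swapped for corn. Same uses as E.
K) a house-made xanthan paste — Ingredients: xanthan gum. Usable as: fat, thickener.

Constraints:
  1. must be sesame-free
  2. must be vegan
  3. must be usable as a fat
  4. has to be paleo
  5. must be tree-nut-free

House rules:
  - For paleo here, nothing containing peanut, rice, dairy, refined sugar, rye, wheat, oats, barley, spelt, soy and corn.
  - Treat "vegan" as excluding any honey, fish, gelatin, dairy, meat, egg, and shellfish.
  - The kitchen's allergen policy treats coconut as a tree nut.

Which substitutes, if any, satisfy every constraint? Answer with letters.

A: only psyllium and agar; none excluded — valid
B: only beet and vinegar; none excluded — valid
C: has rice, so not paleo — reject
D: has honey, so not vegan; has sesame, so not sesame-free — out
E: not usable as a fat; has sesame, so not sesame-free — reject
F: has rice flour, so not paleo; has coconut cream, so not tree-nut-free — out
G: has wheat, so not paleo — out
H: has gelatin, so not vegan; has coconut cream, so not tree-nut-free — reject
I: has gelatin, so not vegan; has sesame seed, so not sesame-free — out
J: not usable as a fat; has corn, so not paleo — no
K: only xanthan gum; none excluded — OK

A, B, K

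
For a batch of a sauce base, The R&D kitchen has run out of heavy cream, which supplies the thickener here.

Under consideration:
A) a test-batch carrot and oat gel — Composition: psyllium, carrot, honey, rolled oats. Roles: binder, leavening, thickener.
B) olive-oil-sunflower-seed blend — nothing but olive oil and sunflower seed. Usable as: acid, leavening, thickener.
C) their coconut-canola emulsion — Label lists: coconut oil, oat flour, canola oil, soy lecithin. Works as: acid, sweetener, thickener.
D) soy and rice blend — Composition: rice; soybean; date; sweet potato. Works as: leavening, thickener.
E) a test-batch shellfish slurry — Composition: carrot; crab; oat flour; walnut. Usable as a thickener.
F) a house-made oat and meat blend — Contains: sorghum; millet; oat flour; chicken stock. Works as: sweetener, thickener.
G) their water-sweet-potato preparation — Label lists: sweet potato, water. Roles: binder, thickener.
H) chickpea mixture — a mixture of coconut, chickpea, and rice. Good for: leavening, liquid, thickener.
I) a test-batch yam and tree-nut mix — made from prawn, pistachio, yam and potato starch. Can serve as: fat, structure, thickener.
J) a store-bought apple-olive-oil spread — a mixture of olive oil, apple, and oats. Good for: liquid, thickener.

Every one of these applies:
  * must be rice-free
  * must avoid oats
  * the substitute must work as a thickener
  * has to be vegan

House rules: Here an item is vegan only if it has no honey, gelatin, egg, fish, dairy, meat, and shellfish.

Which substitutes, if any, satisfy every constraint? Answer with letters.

B, G

A: has honey, so not vegan; has rolled oats, so not oat-free — out
B: all constraints satisfied — OK
C: has oat flour, so not oat-free — out
D: has rice, so not rice-free — reject
E: has crab, so not vegan; has oat flour, so not oat-free — reject
F: has chicken stock, so not vegan; has oat flour, so not oat-free — no
G: only sweet potato and water; none excluded — OK
H: has rice, so not rice-free — no
I: has prawn, so not vegan — out
J: has oats, so not oat-free — reject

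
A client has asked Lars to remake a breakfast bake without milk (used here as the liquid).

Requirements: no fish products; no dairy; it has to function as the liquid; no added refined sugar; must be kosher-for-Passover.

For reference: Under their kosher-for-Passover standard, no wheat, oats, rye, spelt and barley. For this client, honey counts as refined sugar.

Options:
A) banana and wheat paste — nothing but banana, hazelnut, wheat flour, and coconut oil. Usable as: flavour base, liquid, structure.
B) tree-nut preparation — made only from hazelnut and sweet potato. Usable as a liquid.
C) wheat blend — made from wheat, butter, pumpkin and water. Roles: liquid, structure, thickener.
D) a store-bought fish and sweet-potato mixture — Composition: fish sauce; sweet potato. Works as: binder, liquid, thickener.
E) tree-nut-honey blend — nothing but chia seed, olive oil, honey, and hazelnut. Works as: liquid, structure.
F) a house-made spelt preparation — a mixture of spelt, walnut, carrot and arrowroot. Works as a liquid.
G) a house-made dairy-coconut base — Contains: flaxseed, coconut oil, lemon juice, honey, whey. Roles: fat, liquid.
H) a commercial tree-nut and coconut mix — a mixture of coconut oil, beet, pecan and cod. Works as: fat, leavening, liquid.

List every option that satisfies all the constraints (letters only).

B

A: has wheat flour, so not kosher-for-Passover — reject
B: only hazelnut and sweet potato; none excluded — OK
C: has wheat, so not kosher-for-Passover; has butter, so not dairy-free — no
D: has fish sauce, so not fish-free — no
E: has honey, so not no-added-sugar — out
F: has spelt, so not kosher-for-Passover — out
G: has whey, so not dairy-free; has honey, so not no-added-sugar — no
H: has cod, so not fish-free — out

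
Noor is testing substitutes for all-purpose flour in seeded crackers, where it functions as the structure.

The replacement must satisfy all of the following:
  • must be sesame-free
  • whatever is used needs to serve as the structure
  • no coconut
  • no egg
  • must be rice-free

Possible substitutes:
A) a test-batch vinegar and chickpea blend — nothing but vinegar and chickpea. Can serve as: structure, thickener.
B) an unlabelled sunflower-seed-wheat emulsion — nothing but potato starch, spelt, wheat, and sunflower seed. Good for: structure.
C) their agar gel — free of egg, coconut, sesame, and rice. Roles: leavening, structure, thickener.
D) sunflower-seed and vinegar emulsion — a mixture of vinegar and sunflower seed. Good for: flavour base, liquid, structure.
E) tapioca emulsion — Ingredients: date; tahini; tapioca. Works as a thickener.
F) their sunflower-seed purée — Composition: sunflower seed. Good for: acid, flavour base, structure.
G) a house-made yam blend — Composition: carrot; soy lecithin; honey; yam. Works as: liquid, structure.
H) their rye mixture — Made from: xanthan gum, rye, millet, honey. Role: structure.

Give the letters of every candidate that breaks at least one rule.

E

A: every rule checks out — OK
B: spelt and wheat etc. — none of it excluded — valid
C: all constraints satisfied — valid
D: only sunflower seed and vinegar; none excluded — keep
E: not usable as a structure; has tahini, so not sesame-free — no
F: only sunflower seed; none excluded — valid
G: honey and soy lecithin etc. — none of it excluded — valid
H: no sesame, no coconut — keep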